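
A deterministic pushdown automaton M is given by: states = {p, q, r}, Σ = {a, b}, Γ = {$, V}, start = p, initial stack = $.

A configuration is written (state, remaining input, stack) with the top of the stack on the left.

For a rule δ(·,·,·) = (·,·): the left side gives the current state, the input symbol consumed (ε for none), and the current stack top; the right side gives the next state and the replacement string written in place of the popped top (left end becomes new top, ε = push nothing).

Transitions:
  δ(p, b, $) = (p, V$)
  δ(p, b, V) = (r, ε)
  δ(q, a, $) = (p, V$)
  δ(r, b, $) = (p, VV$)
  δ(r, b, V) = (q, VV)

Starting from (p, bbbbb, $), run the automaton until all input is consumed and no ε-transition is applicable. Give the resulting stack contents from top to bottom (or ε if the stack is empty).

(p, bbbbb, $)
  read b, top $: go to p, push V$ → (p, bbbb, V$)
  read b, top V: go to r, push ε → (r, bbb, $)
  read b, top $: go to p, push VV$ → (p, bb, VV$)
  read b, top V: go to r, push ε → (r, b, V$)
  read b, top V: go to q, push VV → (q, ε, VV$)
All input consumed in state q with stack VV$.

VV$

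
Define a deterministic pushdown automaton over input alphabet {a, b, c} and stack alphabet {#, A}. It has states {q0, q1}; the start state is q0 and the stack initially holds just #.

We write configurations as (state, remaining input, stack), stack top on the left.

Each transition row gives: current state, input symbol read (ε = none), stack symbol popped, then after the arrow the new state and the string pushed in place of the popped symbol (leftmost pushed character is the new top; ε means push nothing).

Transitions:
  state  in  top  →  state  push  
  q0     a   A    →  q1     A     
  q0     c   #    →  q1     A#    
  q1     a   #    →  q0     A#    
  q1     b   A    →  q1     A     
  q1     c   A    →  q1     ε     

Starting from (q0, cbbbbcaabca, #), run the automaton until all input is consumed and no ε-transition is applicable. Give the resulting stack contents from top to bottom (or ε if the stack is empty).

(q0, cbbbbcaabca, #)
  read c, top #: go to q1, push A# → (q1, bbbbcaabca, A#)
  read b, top A: go to q1, push A → (q1, bbbcaabca, A#)
  read b, top A: go to q1, push A → (q1, bbcaabca, A#)
  read b, top A: go to q1, push A → (q1, bcaabca, A#)
  read b, top A: go to q1, push A → (q1, caabca, A#)
  read c, top A: go to q1, push ε → (q1, aabca, #)
  read a, top #: go to q0, push A# → (q0, abca, A#)
  read a, top A: go to q1, push A → (q1, bca, A#)
  read b, top A: go to q1, push A → (q1, ca, A#)
  read c, top A: go to q1, push ε → (q1, a, #)
  read a, top #: go to q0, push A# → (q0, ε, A#)
All input consumed in state q0 with stack A#.

A#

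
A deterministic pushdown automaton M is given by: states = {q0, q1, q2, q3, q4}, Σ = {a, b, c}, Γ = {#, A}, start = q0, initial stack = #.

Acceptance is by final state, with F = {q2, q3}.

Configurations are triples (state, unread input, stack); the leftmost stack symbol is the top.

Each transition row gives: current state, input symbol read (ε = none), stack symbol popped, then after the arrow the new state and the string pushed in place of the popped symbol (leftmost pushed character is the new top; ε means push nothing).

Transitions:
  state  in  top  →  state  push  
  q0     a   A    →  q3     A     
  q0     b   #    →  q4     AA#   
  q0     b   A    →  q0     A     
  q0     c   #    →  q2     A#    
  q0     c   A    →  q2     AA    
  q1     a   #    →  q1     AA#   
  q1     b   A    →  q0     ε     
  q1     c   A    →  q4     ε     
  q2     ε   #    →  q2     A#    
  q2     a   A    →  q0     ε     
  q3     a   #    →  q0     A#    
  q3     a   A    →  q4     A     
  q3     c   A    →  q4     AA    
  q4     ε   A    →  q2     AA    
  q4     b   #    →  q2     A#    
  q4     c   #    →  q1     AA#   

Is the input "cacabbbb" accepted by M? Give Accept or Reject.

Reject

(q0, cacabbbb, #) ⊢ (q2, acabbbb, A#) ⊢ (q0, cabbbb, #) ⊢ (q2, abbbb, A#) ⊢ (q0, bbbb, #) ⊢ (q4, bbb, AA#) ⊢ (q2, bbb, AAA#)
No transition applies at (q2, bbb, AAA#); input not fully consumed.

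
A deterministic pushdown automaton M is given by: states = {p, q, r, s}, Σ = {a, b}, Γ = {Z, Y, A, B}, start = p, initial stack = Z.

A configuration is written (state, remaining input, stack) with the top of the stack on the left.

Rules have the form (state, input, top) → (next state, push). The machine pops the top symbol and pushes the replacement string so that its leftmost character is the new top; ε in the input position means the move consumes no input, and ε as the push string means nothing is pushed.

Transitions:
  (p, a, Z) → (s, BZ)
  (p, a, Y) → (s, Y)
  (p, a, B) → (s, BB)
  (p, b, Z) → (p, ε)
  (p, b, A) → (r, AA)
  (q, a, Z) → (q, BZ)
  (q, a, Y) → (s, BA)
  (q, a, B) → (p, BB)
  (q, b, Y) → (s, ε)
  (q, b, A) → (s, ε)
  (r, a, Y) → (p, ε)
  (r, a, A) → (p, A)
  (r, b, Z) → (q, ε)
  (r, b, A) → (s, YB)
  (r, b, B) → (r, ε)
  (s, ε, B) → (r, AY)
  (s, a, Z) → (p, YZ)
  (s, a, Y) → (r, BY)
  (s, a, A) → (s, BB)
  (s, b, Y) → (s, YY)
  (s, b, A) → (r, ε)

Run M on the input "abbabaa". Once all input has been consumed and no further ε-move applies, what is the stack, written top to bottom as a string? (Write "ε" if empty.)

(p, abbabaa, Z)
  read a, top Z: go to s, push BZ → (s, bbabaa, BZ)
  ε-move, top B: go to r, push AY → (r, bbabaa, AYZ)
  read b, top A: go to s, push YB → (s, babaa, YBYZ)
  read b, top Y: go to s, push YY → (s, abaa, YYBYZ)
  read a, top Y: go to r, push BY → (r, baa, BYYBYZ)
  read b, top B: go to r, push ε → (r, aa, YYBYZ)
  read a, top Y: go to p, push ε → (p, a, YBYZ)
  read a, top Y: go to s, push Y → (s, ε, YBYZ)
All input consumed in state s with stack YBYZ.

YBYZ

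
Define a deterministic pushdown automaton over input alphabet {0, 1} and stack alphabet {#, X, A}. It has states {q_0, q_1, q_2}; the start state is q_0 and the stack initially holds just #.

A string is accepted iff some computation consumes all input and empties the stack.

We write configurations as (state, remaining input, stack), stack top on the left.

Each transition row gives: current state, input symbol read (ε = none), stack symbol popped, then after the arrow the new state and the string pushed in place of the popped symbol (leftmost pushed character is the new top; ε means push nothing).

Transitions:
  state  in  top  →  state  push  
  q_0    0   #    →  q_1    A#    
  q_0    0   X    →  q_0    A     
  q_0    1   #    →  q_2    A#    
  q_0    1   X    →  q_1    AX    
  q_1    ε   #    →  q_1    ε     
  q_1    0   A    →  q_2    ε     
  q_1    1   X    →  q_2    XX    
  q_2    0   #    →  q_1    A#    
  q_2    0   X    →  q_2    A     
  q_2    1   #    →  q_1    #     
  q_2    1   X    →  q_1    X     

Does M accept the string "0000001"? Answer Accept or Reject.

(q_0, 0000001, #)
  read 0, top #: go to q_1, push A# → (q_1, 000001, A#)
  read 0, top A: go to q_2, push ε → (q_2, 00001, #)
  read 0, top #: go to q_1, push A# → (q_1, 0001, A#)
  read 0, top A: go to q_2, push ε → (q_2, 001, #)
  read 0, top #: go to q_1, push A# → (q_1, 01, A#)
  read 0, top A: go to q_2, push ε → (q_2, 1, #)
  read 1, top #: go to q_1, push # → (q_1, ε, #)
  ε-move, top #: go to q_1, push ε → (q_1, ε, ε)
All input consumed and the stack is empty.

Accept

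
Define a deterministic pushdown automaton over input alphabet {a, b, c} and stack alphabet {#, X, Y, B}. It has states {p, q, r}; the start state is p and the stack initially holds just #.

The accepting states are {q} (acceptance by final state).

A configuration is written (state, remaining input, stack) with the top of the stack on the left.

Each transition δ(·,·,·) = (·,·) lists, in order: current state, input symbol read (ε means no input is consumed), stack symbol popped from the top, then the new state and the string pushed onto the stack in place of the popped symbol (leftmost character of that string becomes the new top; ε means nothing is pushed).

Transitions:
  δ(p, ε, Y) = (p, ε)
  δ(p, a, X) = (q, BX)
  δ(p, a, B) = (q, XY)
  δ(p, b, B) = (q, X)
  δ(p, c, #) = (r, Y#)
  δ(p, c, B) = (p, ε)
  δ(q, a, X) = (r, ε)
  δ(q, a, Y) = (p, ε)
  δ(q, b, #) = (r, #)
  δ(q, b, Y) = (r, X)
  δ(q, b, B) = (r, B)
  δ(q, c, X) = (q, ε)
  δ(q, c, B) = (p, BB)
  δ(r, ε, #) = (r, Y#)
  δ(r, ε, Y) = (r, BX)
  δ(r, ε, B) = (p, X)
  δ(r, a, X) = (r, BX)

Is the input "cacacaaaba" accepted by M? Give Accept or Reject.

Reject

(p, cacacaaaba, #) ⊢ (r, acacaaaba, Y#) ⊢ (r, acacaaaba, BX#) ⊢ (p, acacaaaba, XX#) ⊢ (q, cacaaaba, BXX#) ⊢ (p, acaaaba, BBXX#) ⊢ (q, caaaba, XYBXX#) ⊢ (q, aaaba, YBXX#) ⊢ (p, aaba, BXX#) ⊢ (q, aba, XYXX#) ⊢ (r, ba, YXX#) ⊢ (r, ba, BXXX#) ⊢ (p, ba, XXXX#)
No transition applies at (p, ba, XXXX#); input not fully consumed.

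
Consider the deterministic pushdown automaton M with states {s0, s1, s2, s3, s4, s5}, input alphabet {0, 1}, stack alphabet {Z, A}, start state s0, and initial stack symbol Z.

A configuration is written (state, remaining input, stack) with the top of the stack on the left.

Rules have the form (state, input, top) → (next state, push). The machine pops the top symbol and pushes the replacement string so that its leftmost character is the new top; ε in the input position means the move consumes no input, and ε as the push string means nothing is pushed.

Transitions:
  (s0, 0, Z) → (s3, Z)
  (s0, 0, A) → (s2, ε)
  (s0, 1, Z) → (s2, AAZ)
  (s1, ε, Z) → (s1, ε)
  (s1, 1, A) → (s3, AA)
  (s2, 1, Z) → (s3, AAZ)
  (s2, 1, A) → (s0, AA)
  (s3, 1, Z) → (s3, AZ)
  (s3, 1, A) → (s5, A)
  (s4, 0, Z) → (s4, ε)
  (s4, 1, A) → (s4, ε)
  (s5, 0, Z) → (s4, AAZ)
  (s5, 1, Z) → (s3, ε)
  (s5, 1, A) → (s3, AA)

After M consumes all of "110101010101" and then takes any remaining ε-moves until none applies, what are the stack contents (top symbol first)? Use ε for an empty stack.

AAAZ

(s0, 110101010101, Z) ⊢ (s2, 10101010101, AAZ) ⊢ (s0, 0101010101, AAAZ) ⊢ (s2, 101010101, AAZ) ⊢ (s0, 01010101, AAAZ) ⊢ (s2, 1010101, AAZ) ⊢ (s0, 010101, AAAZ) ⊢ (s2, 10101, AAZ) ⊢ (s0, 0101, AAAZ) ⊢ (s2, 101, AAZ) ⊢ (s0, 01, AAAZ) ⊢ (s2, 1, AAZ) ⊢ (s0, ε, AAAZ)
All input consumed in state s0 with stack AAAZ.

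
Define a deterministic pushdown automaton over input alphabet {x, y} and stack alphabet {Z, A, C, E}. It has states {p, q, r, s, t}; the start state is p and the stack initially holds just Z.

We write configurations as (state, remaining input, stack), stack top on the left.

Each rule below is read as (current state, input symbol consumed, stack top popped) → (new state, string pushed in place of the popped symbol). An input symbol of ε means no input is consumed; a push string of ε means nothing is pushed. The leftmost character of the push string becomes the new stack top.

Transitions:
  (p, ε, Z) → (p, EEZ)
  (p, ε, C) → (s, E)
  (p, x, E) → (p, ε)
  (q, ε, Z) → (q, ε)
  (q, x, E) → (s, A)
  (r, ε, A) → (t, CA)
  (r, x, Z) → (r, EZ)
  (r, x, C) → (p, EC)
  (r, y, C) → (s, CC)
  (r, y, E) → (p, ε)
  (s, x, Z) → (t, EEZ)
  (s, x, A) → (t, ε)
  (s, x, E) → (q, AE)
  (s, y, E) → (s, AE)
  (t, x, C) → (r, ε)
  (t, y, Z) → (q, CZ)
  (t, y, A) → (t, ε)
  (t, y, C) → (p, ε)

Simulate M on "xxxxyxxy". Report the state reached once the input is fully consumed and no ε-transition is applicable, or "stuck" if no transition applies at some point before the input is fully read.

stuck

(p, xxxxyxxy, Z)
  ε-move, top Z: go to p, push EEZ → (p, xxxxyxxy, EEZ)
  read x, top E: go to p, push ε → (p, xxxyxxy, EZ)
  read x, top E: go to p, push ε → (p, xxyxxy, Z)
  ε-move, top Z: go to p, push EEZ → (p, xxyxxy, EEZ)
  read x, top E: go to p, push ε → (p, xyxxy, EZ)
  read x, top E: go to p, push ε → (p, yxxy, Z)
  ε-move, top Z: go to p, push EEZ → (p, yxxy, EEZ)
No transition for (p, y, top E); M blocks with input yxxy remaining.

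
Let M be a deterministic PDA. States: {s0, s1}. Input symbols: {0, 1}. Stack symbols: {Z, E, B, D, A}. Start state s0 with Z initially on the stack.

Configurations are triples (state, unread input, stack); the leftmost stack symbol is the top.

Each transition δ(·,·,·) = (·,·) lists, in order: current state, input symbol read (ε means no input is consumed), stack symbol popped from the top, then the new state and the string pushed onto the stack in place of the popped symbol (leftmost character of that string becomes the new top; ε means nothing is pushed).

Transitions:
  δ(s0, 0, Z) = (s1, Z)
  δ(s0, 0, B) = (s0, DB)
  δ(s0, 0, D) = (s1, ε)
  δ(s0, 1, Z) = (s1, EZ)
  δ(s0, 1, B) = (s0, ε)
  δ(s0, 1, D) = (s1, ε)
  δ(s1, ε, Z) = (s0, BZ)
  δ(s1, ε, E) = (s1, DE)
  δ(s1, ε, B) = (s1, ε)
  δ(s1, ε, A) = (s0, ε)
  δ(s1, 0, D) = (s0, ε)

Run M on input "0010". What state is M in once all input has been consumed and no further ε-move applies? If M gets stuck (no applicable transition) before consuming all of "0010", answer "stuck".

(s0, 0010, Z)
  read 0, top Z: go to s1, push Z → (s1, 010, Z)
  ε-move, top Z: go to s0, push BZ → (s0, 010, BZ)
  read 0, top B: go to s0, push DB → (s0, 10, DBZ)
  read 1, top D: go to s1, push ε → (s1, 0, BZ)
  ε-move, top B: go to s1, push ε → (s1, 0, Z)
  ε-move, top Z: go to s0, push BZ → (s0, 0, BZ)
  read 0, top B: go to s0, push DB → (s0, ε, DBZ)
All input consumed; M is in state s0.

s0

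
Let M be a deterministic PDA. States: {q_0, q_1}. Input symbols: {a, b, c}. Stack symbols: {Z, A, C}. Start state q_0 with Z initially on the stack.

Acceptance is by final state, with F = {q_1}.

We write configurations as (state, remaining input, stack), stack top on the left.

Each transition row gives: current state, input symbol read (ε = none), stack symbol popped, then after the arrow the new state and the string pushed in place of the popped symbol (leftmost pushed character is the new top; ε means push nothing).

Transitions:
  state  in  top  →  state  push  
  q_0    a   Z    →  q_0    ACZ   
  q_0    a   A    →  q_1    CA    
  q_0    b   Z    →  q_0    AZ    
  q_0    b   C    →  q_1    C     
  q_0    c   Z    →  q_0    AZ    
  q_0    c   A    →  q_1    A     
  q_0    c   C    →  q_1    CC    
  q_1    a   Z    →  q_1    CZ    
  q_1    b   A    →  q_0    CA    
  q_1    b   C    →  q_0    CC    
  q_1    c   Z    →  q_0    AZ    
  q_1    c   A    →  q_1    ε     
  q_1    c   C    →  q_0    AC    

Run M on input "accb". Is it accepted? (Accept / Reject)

Reject

(q_0, accb, Z) ⊢ (q_0, ccb, ACZ) ⊢ (q_1, cb, ACZ) ⊢ (q_1, b, CZ) ⊢ (q_0, ε, CCZ)
All input consumed; state q_0 ∉ F and no further ε-move applies.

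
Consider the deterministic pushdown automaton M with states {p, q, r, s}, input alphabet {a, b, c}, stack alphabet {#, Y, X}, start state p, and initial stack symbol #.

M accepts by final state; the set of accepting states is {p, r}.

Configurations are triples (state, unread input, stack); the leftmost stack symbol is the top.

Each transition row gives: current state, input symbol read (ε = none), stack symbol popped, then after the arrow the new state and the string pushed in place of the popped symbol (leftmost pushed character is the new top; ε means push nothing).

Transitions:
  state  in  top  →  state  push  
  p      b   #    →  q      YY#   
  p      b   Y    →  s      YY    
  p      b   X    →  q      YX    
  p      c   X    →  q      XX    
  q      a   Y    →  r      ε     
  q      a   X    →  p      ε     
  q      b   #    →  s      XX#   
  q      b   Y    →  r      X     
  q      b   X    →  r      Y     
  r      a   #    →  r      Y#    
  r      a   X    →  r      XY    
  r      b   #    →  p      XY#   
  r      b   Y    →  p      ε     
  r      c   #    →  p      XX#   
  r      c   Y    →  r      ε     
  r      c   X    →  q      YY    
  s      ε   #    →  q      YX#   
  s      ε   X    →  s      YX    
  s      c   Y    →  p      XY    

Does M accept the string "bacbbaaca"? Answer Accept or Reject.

Accept

(p, bacbbaaca, #)
  read b, top #: go to q, push YY# → (q, acbbaaca, YY#)
  read a, top Y: go to r, push ε → (r, cbbaaca, Y#)
  read c, top Y: go to r, push ε → (r, bbaaca, #)
  read b, top #: go to p, push XY# → (p, baaca, XY#)
  read b, top X: go to q, push YX → (q, aaca, YXY#)
  read a, top Y: go to r, push ε → (r, aca, XY#)
  read a, top X: go to r, push XY → (r, ca, XYY#)
  read c, top X: go to q, push YY → (q, a, YYYY#)
  read a, top Y: go to r, push ε → (r, ε, YYY#)
All input consumed; state r ∈ F.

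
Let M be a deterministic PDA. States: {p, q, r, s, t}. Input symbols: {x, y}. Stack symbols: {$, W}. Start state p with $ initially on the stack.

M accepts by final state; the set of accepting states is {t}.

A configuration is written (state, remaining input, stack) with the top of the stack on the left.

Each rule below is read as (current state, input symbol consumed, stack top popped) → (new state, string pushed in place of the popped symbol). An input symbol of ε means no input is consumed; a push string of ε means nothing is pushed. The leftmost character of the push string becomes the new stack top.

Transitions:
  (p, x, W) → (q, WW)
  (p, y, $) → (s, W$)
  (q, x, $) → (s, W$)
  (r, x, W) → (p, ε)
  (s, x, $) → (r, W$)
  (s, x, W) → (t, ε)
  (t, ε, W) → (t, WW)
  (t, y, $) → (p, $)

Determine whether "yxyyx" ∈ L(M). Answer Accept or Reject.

(p, yxyyx, $)
  read y, top $: go to s, push W$ → (s, xyyx, W$)
  read x, top W: go to t, push ε → (t, yyx, $)
  read y, top $: go to p, push $ → (p, yx, $)
  read y, top $: go to s, push W$ → (s, x, W$)
  read x, top W: go to t, push ε → (t, ε, $)
All input consumed; state t ∈ F.

Accept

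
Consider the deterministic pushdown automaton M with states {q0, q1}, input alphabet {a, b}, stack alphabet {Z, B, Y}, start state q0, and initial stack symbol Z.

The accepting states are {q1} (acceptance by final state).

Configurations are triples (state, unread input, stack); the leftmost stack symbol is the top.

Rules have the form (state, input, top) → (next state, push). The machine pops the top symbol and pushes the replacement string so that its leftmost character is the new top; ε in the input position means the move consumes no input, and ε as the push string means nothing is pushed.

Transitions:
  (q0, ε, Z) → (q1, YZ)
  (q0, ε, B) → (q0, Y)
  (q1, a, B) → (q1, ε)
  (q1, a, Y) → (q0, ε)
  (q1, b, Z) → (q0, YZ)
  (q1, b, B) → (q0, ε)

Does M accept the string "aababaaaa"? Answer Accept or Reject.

(q0, aababaaaa, Z) ⊢ (q1, aababaaaa, YZ) ⊢ (q0, ababaaaa, Z) ⊢ (q1, ababaaaa, YZ) ⊢ (q0, babaaaa, Z) ⊢ (q1, babaaaa, YZ)
No transition applies at (q1, babaaaa, YZ); input not fully consumed.

Reject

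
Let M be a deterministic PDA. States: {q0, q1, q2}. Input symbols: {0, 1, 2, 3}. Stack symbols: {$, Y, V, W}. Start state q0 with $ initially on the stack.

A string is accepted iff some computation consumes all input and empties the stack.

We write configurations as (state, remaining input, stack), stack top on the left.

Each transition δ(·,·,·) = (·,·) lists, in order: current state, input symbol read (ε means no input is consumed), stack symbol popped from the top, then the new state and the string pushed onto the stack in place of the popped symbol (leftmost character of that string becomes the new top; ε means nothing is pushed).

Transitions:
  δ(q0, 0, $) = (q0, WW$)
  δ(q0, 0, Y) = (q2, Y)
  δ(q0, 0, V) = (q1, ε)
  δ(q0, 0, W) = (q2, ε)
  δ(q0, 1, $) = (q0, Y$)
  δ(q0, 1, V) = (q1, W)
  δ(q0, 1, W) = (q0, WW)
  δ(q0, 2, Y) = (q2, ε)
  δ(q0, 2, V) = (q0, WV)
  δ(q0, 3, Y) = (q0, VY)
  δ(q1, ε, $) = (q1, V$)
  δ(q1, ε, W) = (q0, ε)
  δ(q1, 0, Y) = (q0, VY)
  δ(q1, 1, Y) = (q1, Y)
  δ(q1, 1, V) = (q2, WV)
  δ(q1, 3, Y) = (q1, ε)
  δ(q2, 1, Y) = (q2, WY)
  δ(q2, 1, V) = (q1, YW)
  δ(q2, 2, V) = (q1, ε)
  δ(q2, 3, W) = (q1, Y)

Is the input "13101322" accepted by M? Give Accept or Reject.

(q0, 13101322, $) ⊢ (q0, 3101322, Y$) ⊢ (q0, 101322, VY$) ⊢ (q1, 01322, WY$) ⊢ (q0, 01322, Y$) ⊢ (q2, 1322, Y$) ⊢ (q2, 322, WY$) ⊢ (q1, 22, YY$)
No transition applies at (q1, 22, YY$); input not fully consumed.

Reject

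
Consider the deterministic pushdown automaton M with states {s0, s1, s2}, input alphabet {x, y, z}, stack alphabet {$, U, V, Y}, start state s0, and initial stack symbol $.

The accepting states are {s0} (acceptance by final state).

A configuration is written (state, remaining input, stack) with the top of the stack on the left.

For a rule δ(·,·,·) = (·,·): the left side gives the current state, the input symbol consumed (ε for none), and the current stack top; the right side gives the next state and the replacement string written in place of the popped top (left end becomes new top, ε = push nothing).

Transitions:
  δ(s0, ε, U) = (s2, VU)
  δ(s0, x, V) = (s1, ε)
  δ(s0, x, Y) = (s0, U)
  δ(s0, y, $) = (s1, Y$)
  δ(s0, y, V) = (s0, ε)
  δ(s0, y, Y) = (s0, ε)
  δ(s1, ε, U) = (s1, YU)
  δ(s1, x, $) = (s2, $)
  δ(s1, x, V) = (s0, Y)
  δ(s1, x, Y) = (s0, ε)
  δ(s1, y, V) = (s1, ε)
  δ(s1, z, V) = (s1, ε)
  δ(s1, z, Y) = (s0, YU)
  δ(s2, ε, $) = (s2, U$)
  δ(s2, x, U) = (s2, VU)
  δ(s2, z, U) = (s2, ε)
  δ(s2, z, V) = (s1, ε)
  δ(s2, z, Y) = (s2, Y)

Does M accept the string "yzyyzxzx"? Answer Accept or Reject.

Reject

(s0, yzyyzxzx, $) ⊢ (s1, zyyzxzx, Y$) ⊢ (s0, yyzxzx, YU$) ⊢ (s0, yzxzx, U$) ⊢ (s2, yzxzx, VU$)
No transition applies at (s2, yzxzx, VU$); input not fully consumed.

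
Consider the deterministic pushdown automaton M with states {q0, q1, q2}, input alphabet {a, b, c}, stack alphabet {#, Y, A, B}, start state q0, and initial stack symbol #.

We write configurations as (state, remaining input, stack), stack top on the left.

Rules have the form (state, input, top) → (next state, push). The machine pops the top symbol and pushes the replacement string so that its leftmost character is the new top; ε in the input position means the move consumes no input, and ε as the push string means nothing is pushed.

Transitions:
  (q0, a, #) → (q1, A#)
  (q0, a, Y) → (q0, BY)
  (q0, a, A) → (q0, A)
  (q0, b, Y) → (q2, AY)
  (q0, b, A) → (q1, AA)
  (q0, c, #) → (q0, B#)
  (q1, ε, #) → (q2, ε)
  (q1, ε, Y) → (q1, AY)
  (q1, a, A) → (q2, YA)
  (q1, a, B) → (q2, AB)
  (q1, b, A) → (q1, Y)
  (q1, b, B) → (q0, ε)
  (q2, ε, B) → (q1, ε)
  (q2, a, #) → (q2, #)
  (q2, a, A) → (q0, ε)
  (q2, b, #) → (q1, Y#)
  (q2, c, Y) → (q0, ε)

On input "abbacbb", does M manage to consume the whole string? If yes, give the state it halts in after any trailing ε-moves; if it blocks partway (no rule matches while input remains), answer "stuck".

q1

(q0, abbacbb, #) ⊢ (q1, bbacbb, A#) ⊢ (q1, bacbb, Y#) ⊢ (q1, bacbb, AY#) ⊢ (q1, acbb, YY#) ⊢ (q1, acbb, AYY#) ⊢ (q2, cbb, YAYY#) ⊢ (q0, bb, AYY#) ⊢ (q1, b, AAYY#) ⊢ (q1, ε, YAYY#) ⊢ (q1, ε, AYAYY#)
All input consumed; M is in state q1.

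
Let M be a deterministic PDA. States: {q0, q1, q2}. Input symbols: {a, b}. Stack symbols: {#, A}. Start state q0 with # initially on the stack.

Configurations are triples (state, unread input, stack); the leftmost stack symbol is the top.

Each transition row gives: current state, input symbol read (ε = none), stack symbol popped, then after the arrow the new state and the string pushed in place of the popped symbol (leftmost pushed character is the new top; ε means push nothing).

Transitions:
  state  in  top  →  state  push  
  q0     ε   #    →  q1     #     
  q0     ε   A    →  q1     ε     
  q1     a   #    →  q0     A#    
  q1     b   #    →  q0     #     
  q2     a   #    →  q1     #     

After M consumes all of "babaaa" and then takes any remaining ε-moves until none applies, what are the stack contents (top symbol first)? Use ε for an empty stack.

#

(q0, babaaa, #) ⊢ (q1, babaaa, #) ⊢ (q0, abaaa, #) ⊢ (q1, abaaa, #) ⊢ (q0, baaa, A#) ⊢ (q1, baaa, #) ⊢ (q0, aaa, #) ⊢ (q1, aaa, #) ⊢ (q0, aa, A#) ⊢ (q1, aa, #) ⊢ (q0, a, A#) ⊢ (q1, a, #) ⊢ (q0, ε, A#) ⊢ (q1, ε, #)
All input consumed in state q1 with stack #.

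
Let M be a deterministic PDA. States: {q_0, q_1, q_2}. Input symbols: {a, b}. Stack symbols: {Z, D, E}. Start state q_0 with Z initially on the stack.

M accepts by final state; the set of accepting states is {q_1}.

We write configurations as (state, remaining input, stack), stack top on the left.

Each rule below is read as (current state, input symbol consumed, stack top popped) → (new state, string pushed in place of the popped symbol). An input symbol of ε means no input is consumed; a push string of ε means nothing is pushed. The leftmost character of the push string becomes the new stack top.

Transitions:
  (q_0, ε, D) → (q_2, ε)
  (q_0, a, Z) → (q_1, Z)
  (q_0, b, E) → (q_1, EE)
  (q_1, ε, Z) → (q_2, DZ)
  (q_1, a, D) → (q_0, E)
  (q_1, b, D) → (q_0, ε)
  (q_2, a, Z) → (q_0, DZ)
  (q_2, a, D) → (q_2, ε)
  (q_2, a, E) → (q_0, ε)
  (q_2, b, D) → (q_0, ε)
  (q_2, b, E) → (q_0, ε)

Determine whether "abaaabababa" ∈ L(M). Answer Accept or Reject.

(q_0, abaaabababa, Z)
  read a, top Z: go to q_1, push Z → (q_1, baaabababa, Z)
  ε-move, top Z: go to q_2, push DZ → (q_2, baaabababa, DZ)
  read b, top D: go to q_0, push ε → (q_0, aaabababa, Z)
  read a, top Z: go to q_1, push Z → (q_1, aabababa, Z)
  ε-move, top Z: go to q_2, push DZ → (q_2, aabababa, DZ)
  read a, top D: go to q_2, push ε → (q_2, abababa, Z)
  read a, top Z: go to q_0, push DZ → (q_0, bababa, DZ)
  ε-move, top D: go to q_2, push ε → (q_2, bababa, Z)
No transition applies at (q_2, bababa, Z); input not fully consumed.

Reject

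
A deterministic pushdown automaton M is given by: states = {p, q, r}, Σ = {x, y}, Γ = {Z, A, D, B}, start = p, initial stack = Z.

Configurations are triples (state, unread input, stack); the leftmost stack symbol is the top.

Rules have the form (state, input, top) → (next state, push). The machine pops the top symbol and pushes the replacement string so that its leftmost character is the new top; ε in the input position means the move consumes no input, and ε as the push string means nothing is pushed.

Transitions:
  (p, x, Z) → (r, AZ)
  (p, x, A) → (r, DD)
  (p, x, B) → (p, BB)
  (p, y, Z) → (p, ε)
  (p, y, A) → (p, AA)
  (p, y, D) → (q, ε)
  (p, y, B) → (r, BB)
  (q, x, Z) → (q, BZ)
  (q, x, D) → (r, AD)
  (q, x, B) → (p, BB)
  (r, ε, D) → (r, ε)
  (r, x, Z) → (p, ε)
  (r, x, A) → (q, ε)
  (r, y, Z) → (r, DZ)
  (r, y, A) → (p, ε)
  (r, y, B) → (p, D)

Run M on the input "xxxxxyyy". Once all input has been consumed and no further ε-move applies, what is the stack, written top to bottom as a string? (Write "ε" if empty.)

BBBZ

(p, xxxxxyyy, Z)
  read x, top Z: go to r, push AZ → (r, xxxxyyy, AZ)
  read x, top A: go to q, push ε → (q, xxxyyy, Z)
  read x, top Z: go to q, push BZ → (q, xxyyy, BZ)
  read x, top B: go to p, push BB → (p, xyyy, BBZ)
  read x, top B: go to p, push BB → (p, yyy, BBBZ)
  read y, top B: go to r, push BB → (r, yy, BBBBZ)
  read y, top B: go to p, push D → (p, y, DBBBZ)
  read y, top D: go to q, push ε → (q, ε, BBBZ)
All input consumed in state q with stack BBBZ.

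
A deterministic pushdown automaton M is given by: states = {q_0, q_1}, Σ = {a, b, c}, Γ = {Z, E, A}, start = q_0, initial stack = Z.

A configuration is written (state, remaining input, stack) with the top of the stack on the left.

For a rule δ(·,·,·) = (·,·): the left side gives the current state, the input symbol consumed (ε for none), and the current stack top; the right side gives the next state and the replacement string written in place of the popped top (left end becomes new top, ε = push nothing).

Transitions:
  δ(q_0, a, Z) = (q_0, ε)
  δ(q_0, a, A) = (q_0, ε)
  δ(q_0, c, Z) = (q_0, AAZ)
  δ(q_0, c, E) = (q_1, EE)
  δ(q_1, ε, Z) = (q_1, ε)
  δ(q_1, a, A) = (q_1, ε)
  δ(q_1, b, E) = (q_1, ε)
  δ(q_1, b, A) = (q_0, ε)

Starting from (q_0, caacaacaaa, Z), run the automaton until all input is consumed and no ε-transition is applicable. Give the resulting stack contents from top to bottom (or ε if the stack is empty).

(q_0, caacaacaaa, Z)
  read c, top Z: go to q_0, push AAZ → (q_0, aacaacaaa, AAZ)
  read a, top A: go to q_0, push ε → (q_0, acaacaaa, AZ)
  read a, top A: go to q_0, push ε → (q_0, caacaaa, Z)
  read c, top Z: go to q_0, push AAZ → (q_0, aacaaa, AAZ)
  read a, top A: go to q_0, push ε → (q_0, acaaa, AZ)
  read a, top A: go to q_0, push ε → (q_0, caaa, Z)
  read c, top Z: go to q_0, push AAZ → (q_0, aaa, AAZ)
  read a, top A: go to q_0, push ε → (q_0, aa, AZ)
  read a, top A: go to q_0, push ε → (q_0, a, Z)
  read a, top Z: go to q_0, push ε → (q_0, ε, ε)
All input consumed in state q_0 with stack ε.

ε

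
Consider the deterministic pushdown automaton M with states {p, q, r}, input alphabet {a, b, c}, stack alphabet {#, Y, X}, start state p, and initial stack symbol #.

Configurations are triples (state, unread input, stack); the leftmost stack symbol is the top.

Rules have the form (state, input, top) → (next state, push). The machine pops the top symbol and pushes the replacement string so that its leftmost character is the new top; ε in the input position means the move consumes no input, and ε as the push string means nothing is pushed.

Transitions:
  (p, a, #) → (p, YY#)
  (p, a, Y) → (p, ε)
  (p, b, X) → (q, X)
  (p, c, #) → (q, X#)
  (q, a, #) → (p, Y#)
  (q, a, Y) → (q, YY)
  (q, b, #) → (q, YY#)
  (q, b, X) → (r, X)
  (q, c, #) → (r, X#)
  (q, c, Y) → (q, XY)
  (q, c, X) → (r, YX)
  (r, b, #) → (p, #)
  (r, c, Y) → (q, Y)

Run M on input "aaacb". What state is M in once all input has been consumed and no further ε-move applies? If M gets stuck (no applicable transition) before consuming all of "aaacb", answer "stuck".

(p, aaacb, #)
  read a, top #: go to p, push YY# → (p, aacb, YY#)
  read a, top Y: go to p, push ε → (p, acb, Y#)
  read a, top Y: go to p, push ε → (p, cb, #)
  read c, top #: go to q, push X# → (q, b, X#)
  read b, top X: go to r, push X → (r, ε, X#)
All input consumed; M is in state r.

r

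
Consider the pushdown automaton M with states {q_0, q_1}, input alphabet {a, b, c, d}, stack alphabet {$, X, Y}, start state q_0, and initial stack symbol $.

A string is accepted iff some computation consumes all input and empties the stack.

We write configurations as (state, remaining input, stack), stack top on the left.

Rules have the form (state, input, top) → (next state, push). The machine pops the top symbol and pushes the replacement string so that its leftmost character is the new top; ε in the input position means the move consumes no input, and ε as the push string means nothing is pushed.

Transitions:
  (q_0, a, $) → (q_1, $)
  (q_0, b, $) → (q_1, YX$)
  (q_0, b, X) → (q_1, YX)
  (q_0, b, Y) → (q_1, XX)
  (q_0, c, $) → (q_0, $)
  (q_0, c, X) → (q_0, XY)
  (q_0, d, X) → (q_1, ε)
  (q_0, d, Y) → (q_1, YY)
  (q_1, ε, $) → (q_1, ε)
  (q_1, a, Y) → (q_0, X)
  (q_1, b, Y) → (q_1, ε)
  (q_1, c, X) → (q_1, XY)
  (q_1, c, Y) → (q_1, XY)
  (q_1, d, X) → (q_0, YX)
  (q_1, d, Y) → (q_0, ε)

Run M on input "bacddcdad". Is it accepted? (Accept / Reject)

One accepting computation: (q_0, bacddcdad, $) ⊢ (q_1, acddcdad, YX$) ⊢ (q_0, cddcdad, XX$) ⊢ (q_0, ddcdad, XYX$) ⊢ (q_1, dcdad, YX$) ⊢ (q_0, cdad, X$) ⊢ (q_0, dad, XY$) ⊢ (q_1, ad, Y$) ⊢ (q_0, d, X$) ⊢ (q_1, ε, $) ⊢ (q_1, ε, ε)
All input consumed and the stack is empty.

Accept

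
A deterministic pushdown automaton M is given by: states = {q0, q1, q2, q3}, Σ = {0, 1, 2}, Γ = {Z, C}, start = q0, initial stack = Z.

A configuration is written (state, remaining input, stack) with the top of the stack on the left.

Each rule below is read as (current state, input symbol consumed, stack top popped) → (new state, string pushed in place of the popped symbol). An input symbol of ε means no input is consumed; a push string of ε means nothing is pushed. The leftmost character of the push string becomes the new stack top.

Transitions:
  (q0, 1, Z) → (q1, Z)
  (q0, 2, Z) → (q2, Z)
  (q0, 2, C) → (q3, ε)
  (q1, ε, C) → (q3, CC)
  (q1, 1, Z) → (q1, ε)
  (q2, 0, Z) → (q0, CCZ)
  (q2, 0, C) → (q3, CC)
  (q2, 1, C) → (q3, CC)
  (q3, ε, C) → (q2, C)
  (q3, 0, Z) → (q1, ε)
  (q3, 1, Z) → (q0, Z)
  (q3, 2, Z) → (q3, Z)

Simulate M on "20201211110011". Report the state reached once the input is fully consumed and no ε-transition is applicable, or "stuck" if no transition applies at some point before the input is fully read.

(q0, 20201211110011, Z)
  read 2, top Z: go to q2, push Z → (q2, 0201211110011, Z)
  read 0, top Z: go to q0, push CCZ → (q0, 201211110011, CCZ)
  read 2, top C: go to q3, push ε → (q3, 01211110011, CZ)
  ε-move, top C: go to q2, push C → (q2, 01211110011, CZ)
  read 0, top C: go to q3, push CC → (q3, 1211110011, CCZ)
  ε-move, top C: go to q2, push C → (q2, 1211110011, CCZ)
  read 1, top C: go to q3, push CC → (q3, 211110011, CCCZ)
  ε-move, top C: go to q2, push C → (q2, 211110011, CCCZ)
No transition for (q2, 2, top C); M blocks with input 211110011 remaining.

stuck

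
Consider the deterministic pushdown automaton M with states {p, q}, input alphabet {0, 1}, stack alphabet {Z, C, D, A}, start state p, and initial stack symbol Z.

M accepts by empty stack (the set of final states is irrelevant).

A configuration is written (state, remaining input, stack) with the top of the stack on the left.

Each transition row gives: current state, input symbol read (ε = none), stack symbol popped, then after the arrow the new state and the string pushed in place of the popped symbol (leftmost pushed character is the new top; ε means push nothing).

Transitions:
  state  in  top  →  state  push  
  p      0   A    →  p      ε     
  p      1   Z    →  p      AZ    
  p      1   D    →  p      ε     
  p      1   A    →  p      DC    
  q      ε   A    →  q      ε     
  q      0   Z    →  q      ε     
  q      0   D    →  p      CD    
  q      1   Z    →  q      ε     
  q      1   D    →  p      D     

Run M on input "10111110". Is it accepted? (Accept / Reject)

(p, 10111110, Z)
  read 1, top Z: go to p, push AZ → (p, 0111110, AZ)
  read 0, top A: go to p, push ε → (p, 111110, Z)
  read 1, top Z: go to p, push AZ → (p, 11110, AZ)
  read 1, top A: go to p, push DC → (p, 1110, DCZ)
  read 1, top D: go to p, push ε → (p, 110, CZ)
No transition applies at (p, 110, CZ); input not fully consumed.

Reject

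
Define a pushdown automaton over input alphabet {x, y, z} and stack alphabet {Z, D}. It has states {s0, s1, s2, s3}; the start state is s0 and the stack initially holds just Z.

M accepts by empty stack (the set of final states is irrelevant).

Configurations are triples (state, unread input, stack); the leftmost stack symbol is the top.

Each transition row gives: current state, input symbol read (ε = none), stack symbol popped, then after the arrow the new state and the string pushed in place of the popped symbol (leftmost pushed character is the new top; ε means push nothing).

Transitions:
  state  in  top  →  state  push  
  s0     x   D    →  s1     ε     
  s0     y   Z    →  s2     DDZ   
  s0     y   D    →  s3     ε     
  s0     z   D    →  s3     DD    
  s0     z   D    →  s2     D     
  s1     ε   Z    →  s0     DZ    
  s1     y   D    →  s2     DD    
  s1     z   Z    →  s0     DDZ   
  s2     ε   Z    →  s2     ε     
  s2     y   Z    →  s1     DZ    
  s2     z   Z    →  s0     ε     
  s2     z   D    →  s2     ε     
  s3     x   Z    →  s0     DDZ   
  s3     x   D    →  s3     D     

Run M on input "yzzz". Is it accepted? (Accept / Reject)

One accepting computation: (s0, yzzz, Z) ⊢ (s2, zzz, DDZ) ⊢ (s2, zz, DZ) ⊢ (s2, z, Z) ⊢ (s0, ε, ε)
All input consumed and the stack is empty.

Accept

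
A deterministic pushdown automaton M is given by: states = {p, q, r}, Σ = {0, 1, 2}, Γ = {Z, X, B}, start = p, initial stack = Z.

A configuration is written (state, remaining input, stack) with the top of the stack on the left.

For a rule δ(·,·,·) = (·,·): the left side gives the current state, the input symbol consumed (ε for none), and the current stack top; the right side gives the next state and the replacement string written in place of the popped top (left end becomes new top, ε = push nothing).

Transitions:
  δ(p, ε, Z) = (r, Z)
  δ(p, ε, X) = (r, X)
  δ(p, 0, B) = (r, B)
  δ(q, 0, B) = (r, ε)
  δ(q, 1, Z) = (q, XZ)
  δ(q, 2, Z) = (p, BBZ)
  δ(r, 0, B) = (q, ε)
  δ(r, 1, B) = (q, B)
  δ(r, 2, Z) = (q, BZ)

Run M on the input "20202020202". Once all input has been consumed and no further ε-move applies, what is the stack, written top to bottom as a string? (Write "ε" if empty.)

(p, 20202020202, Z)
  ε-move, top Z: go to r, push Z → (r, 20202020202, Z)
  read 2, top Z: go to q, push BZ → (q, 0202020202, BZ)
  read 0, top B: go to r, push ε → (r, 202020202, Z)
  read 2, top Z: go to q, push BZ → (q, 02020202, BZ)
  read 0, top B: go to r, push ε → (r, 2020202, Z)
  read 2, top Z: go to q, push BZ → (q, 020202, BZ)
  read 0, top B: go to r, push ε → (r, 20202, Z)
  read 2, top Z: go to q, push BZ → (q, 0202, BZ)
  read 0, top B: go to r, push ε → (r, 202, Z)
  read 2, top Z: go to q, push BZ → (q, 02, BZ)
  read 0, top B: go to r, push ε → (r, 2, Z)
  read 2, top Z: go to q, push BZ → (q, ε, BZ)
All input consumed in state q with stack BZ.

BZ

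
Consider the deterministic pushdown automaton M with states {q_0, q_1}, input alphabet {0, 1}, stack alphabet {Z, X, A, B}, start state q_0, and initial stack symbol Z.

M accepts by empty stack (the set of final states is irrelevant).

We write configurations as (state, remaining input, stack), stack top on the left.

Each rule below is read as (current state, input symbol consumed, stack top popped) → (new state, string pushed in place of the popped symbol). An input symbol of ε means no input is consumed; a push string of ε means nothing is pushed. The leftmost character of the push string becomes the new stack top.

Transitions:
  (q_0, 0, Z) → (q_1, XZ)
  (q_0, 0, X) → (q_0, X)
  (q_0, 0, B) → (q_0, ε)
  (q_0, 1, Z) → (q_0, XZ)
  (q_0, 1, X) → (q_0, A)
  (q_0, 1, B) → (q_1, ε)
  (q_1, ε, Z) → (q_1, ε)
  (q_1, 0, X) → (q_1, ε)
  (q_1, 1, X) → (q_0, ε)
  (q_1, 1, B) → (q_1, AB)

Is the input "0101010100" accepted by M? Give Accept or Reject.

(q_0, 0101010100, Z) ⊢ (q_1, 101010100, XZ) ⊢ (q_0, 01010100, Z) ⊢ (q_1, 1010100, XZ) ⊢ (q_0, 010100, Z) ⊢ (q_1, 10100, XZ) ⊢ (q_0, 0100, Z) ⊢ (q_1, 100, XZ) ⊢ (q_0, 00, Z) ⊢ (q_1, 0, XZ) ⊢ (q_1, ε, Z) ⊢ (q_1, ε, ε)
All input consumed and the stack is empty.

Accept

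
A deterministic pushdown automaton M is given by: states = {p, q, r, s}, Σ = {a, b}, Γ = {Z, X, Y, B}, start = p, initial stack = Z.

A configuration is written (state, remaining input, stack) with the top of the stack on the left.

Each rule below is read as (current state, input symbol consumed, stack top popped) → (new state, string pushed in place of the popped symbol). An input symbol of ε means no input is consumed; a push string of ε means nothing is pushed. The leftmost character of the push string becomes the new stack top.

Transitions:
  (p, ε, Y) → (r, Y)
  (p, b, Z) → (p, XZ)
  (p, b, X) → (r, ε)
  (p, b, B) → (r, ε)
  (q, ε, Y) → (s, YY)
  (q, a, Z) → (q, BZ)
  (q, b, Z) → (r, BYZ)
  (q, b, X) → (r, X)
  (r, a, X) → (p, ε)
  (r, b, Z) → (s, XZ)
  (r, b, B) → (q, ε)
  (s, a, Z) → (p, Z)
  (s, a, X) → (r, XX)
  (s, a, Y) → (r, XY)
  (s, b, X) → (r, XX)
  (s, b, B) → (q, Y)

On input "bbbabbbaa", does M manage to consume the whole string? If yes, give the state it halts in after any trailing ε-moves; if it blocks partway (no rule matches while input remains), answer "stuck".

(p, bbbabbbaa, Z) ⊢ (p, bbabbbaa, XZ) ⊢ (r, babbbaa, Z) ⊢ (s, abbbaa, XZ) ⊢ (r, bbbaa, XXZ)
No transition for (r, b, top X); M blocks with input bbbaa remaining.

stuck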